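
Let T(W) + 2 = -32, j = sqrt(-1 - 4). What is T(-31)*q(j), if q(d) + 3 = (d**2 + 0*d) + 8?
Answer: 0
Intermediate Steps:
j = I*sqrt(5) (j = sqrt(-5) = I*sqrt(5) ≈ 2.2361*I)
T(W) = -34 (T(W) = -2 - 32 = -34)
q(d) = 5 + d**2 (q(d) = -3 + ((d**2 + 0*d) + 8) = -3 + ((d**2 + 0) + 8) = -3 + (d**2 + 8) = -3 + (8 + d**2) = 5 + d**2)
T(-31)*q(j) = -34*(5 + (I*sqrt(5))**2) = -34*(5 - 5) = -34*0 = 0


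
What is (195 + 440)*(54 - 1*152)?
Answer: -62230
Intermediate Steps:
(195 + 440)*(54 - 1*152) = 635*(54 - 152) = 635*(-98) = -62230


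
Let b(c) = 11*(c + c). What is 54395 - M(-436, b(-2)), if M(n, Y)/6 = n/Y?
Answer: 597691/11 ≈ 54336.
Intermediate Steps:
b(c) = 22*c (b(c) = 11*(2*c) = 22*c)
M(n, Y) = 6*n/Y (M(n, Y) = 6*(n/Y) = 6*n/Y)
54395 - M(-436, b(-2)) = 54395 - 6*(-436)/(22*(-2)) = 54395 - 6*(-436)/(-44) = 54395 - 6*(-436)*(-1)/44 = 54395 - 1*654/11 = 54395 - 654/11 = 597691/11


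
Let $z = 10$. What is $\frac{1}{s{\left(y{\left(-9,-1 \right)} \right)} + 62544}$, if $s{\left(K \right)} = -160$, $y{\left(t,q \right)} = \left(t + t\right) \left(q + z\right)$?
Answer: $\frac{1}{62384} \approx 1.603 \cdot 10^{-5}$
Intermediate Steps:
$y{\left(t,q \right)} = 2 t \left(10 + q\right)$ ($y{\left(t,q \right)} = \left(t + t\right) \left(q + 10\right) = 2 t \left(10 + q\right)$)
$\frac{1}{s{\left(y{\left(-9,-1 \right)} \right)} + 62544} = \frac{1}{-160 + 62544} = \frac{1}{62384}$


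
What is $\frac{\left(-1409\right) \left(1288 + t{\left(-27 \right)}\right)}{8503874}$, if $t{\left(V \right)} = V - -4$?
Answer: $- \frac{1782385}{8503874} \approx -0.2096$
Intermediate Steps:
$t{\left(V \right)} = 4 + V$ ($t{\left(V \right)} = V + 4 = 4 + V$)
$\frac{\left(-1409\right) \left(1288 + t{\left(-27 \right)}\right)}{8503874} = \frac{\left(-1409\right) \left(1288 + \left(4 - 27\right)\right)}{8503874} = - 1409 \left(1288 - 23\right) \frac{1}{8503874} = \left(-1409\right) 1265 \cdot \frac{1}{8503874} = \left(-1782385\right) \frac{1}{8503874} = - \frac{1782385}{8503874}$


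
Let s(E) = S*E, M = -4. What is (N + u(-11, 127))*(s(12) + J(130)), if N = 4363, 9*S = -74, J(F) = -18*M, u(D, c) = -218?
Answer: -331600/3 ≈ -1.1053e+5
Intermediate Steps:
J(F) = 72 (J(F) = -18*(-4) = 72)
S = -74/9 (S = (1/9)*(-74) = -74/9 ≈ -8.2222)
s(E) = -74*E/9
(N + u(-11, 127))*(s(12) + J(130)) = (4363 - 218)*(-74/9*12 + 72) = 4145*(-296/3 + 72) = 4145*(-80/3) = -331600/3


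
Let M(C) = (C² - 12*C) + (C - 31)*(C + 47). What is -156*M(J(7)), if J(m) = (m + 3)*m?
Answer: -1345188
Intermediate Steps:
J(m) = m*(3 + m) (J(m) = (3 + m)*m = m*(3 + m))
M(C) = C² - 12*C + (-31 + C)*(47 + C) (M(C) = (C² - 12*C) + (-31 + C)*(47 + C) = C² - 12*C + (-31 + C)*(47 + C))
-156*M(J(7)) = -156*(-1457 + 2*(7*(3 + 7))² + 4*(7*(3 + 7))) = -156*(-1457 + 2*(7*10)² + 4*(7*10)) = -156*(-1457 + 2*70² + 4*70) = -156*(-1457 + 2*4900 + 280) = -156*(-1457 + 9800 + 280) = -156*8623 = -1345188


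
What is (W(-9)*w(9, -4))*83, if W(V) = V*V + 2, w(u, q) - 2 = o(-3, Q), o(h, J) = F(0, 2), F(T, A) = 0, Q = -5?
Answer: 13778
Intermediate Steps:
o(h, J) = 0
w(u, q) = 2 (w(u, q) = 2 + 0 = 2)
W(V) = 2 + V² (W(V) = V² + 2 = 2 + V²)
(W(-9)*w(9, -4))*83 = ((2 + (-9)²)*2)*83 = ((2 + 81)*2)*83 = (83*2)*83 = 166*83 = 13778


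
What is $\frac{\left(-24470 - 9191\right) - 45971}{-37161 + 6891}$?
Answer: $\frac{13272}{5045} \approx 2.6307$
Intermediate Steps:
$\frac{\left(-24470 - 9191\right) - 45971}{-37161 + 6891} = \frac{\left(-24470 - 9191\right) - 45971}{-30270} = \left(-33661 - 45971\right) \left(- \frac{1}{30270}\right) = \left(-79632\right) \left(- \frac{1}{30270}\right) = \frac{13272}{5045}$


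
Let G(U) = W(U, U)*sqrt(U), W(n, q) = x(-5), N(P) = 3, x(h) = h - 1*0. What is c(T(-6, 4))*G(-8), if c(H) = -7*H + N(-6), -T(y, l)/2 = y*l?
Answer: 3330*I*sqrt(2) ≈ 4709.3*I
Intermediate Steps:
T(y, l) = -2*l*y (T(y, l) = -2*y*l = -2*l*y)
x(h) = h (x(h) = h + 0 = h)
W(n, q) = -5
c(H) = 3 - 7*H (c(H) = -7*H + 3 = 3 - 7*H)
G(U) = -5*sqrt(U)
c(T(-6, 4))*G(-8) = (3 - (-14)*4*(-6))*(-10*I*sqrt(2)) = (3 - 7*48)*(-10*I*sqrt(2)) = (3 - 336)*(-10*I*sqrt(2)) = -(-3330)*I*sqrt(2) = 3330*I*sqrt(2)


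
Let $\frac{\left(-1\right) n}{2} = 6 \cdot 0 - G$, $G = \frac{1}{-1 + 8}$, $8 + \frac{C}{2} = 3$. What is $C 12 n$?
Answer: $- \frac{240}{7} \approx -34.286$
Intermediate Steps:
$C = -10$ ($C = -16 + 2 \cdot 3 = -16 + 6 = -10$)
$G = \frac{1}{7} \approx 0.14286$
$n = \frac{2}{7}$ ($n = - 2 \left(6 \cdot 0 - \frac{1}{7}\right) = - 2 \left(0 - \frac{1}{7}\right) = \left(-2\right) \left(- \frac{1}{7}\right) = \frac{2}{7} \approx 0.28571$)
$C 12 n = \left(-10\right) 12 \cdot \frac{2}{7} = \left(-120\right) \frac{2}{7} = - \frac{240}{7}$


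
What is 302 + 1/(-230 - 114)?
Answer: 103887/344 ≈ 302.00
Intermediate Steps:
302 + 1/(-230 - 114) = 302 + 1/(-344) = 302 - 1/344 = 103887/344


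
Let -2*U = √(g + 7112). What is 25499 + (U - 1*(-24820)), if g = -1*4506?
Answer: 50319 - √2606/2 ≈ 50294.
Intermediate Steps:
g = -4506
U = -√2606/2 (U = -√(-4506 + 7112)/2 = -√2606/2 ≈ -25.525)
25499 + (U - 1*(-24820)) = 25499 + (-√2606/2 - 1*(-24820)) = 25499 + (-√2606/2 + 24820) = 25499 + (24820 - √2606/2) = 50319 - √2606/2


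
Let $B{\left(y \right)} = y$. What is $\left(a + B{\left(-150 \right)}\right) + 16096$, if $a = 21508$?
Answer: $37454$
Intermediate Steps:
$\left(a + B{\left(-150 \right)}\right) + 16096 = \left(21508 - 150\right) + 16096 = 21358 + 16096 = 37454$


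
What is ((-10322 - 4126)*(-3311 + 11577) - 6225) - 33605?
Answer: -119466998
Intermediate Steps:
((-10322 - 4126)*(-3311 + 11577) - 6225) - 33605 = (-14448*8266 - 6225) - 33605 = (-119427168 - 6225) - 33605 = -119433393 - 33605 = -119466998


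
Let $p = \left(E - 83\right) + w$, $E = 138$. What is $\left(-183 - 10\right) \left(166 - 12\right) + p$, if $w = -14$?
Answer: $-29681$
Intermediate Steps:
$p = 41$ ($p = \left(138 - 83\right) - 14 = 55 - 14 = 41$)
$\left(-183 - 10\right) \left(166 - 12\right) + p = \left(-183 - 10\right) \left(166 - 12\right) + 41 = \left(-193\right) 154 + 41 = -29722 + 41 = -29681$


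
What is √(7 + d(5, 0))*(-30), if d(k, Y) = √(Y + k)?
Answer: -30*√(7 + √5) ≈ -91.173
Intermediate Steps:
√(7 + d(5, 0))*(-30) = √(7 + √(0 + 5))*(-30) = √(7 + √5)*(-30) = -30*√(7 + √5)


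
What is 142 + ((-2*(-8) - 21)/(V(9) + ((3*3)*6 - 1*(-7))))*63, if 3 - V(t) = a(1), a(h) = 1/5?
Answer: 43723/319 ≈ 137.06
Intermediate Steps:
a(h) = 1/5
V(t) = 14/5 (V(t) = 3 - 1*1/5 = 3 - 1/5 = 14/5)
142 + ((-2*(-8) - 21)/(V(9) + ((3*3)*6 - 1*(-7))))*63 = 142 + ((-2*(-8) - 21)/(14/5 + ((3*3)*6 - 1*(-7))))*63 = 142 + ((16 - 21)/(14/5 + (9*6 + 7)))*63 = 142 - 5/(14/5 + (54 + 7))*63 = 142 - 5/(14/5 + 61)*63 = 142 - 5/319/5*63 = 142 - 5*5/319*63 = 142 - 25/319*63 = 142 - 1575/319 = 43723/319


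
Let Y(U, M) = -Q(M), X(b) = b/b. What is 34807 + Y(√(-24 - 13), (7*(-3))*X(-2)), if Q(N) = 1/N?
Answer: 730948/21 ≈ 34807.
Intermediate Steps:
X(b) = 1
Q(N) = 1/N
Y(U, M) = -1/M
34807 + Y(√(-24 - 13), (7*(-3))*X(-2)) = 34807 - 1/((7*(-3))*1) = 34807 - 1/((-21*1)) = 34807 - 1/(-21) = 34807 - 1*(-1/21) = 34807 + 1/21 = 730948/21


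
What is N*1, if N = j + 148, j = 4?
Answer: 152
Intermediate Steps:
N = 152 (N = 4 + 148 = 152)
N*1 = 152*1 = 152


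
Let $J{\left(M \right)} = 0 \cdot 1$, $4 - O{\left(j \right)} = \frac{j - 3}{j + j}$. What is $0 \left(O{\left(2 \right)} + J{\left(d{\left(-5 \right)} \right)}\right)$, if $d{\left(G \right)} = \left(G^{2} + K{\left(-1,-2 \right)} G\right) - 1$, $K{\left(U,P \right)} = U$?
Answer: $0$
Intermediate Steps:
$O{\left(j \right)} = 4 - \frac{-3 + j}{2 j}$ ($O{\left(j \right)} = 4 - \frac{j - 3}{j + j} = 4 - \frac{-3 + j}{2 j}$)
$d{\left(G \right)} = -1 + G^{2} - G$ ($d{\left(G \right)} = \left(G^{2} - G\right) - 1 = -1 + G^{2} - G$)
$J{\left(M \right)} = 0$
$0 \left(O{\left(2 \right)} + J{\left(d{\left(-5 \right)} \right)}\right) = 0 \left(\frac{3 + 7 \cdot 2}{2 \cdot 2} + 0\right) = 0 \left(\frac{1}{2} \cdot \frac{1}{2} \left(3 + 14\right) + 0\right) = 0 \left(\frac{1}{2} \cdot \frac{1}{2} \cdot 17 + 0\right) = 0 \left(\frac{17}{4} + 0\right) = 0 \cdot \frac{17}{4} = 0$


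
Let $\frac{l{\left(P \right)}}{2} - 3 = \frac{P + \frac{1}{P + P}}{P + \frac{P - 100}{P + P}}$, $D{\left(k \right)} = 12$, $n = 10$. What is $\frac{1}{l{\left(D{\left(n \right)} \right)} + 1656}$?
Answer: $\frac{100}{166489} \approx 0.00060064$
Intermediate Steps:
$l{\left(P \right)} = 6 + \frac{2 \left(P + \frac{1}{2 P}\right)}{P + \frac{-100 + P}{2 P}}$ ($l{\left(P \right)} = 6 + 2 \frac{P + \frac{1}{P + P}}{P + \frac{P - 100}{P + P}} = 6 + 2 \frac{P + \frac{1}{2 P}}{P + \frac{-100 + P}{2 P}} = 6 + \frac{2 \left(P + \frac{1}{2 P}\right)}{P + \frac{-100 + P}{2 P}}$)
$\frac{1}{l{\left(D{\left(n \right)} \right)} + 1656} = \frac{1}{\frac{2 \left(-299 + 3 \cdot 12 + 8 \cdot 12^{2}\right)}{-100 + 12 + 2 \cdot 12^{2}} + 1656} = \frac{1}{\frac{2 \left(-299 + 36 + 8 \cdot 144\right)}{-100 + 12 + 2 \cdot 144} + 1656} = \frac{1}{\frac{2 \left(-299 + 36 + 1152\right)}{-100 + 12 + 288} + 1656} = \frac{1}{2 \cdot \frac{1}{200} \cdot 889 + 1656} = \frac{1}{\frac{889}{100} + 1656} = \frac{1}{\frac{166489}{100}} = \frac{100}{166489}$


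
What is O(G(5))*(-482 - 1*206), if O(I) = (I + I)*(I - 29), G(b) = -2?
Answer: -85312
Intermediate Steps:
O(I) = 2*I*(-29 + I) (O(I) = (2*I)*(-29 + I) = 2*I*(-29 + I))
O(G(5))*(-482 - 1*206) = (2*(-2)*(-29 - 2))*(-482 - 1*206) = (2*(-2)*(-31))*(-482 - 206) = 124*(-688) = -85312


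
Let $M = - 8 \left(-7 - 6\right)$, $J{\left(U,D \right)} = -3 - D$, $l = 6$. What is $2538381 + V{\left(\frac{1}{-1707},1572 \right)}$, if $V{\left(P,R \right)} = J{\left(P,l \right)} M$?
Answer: $2537445$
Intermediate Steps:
$M = 104$ ($M = \left(-8\right) \left(-13\right) = 104$)
$V{\left(P,R \right)} = -936$ ($V{\left(P,R \right)} = \left(-3 - 6\right) 104 = \left(-9\right) 104 = -936$)
$2538381 + V{\left(\frac{1}{-1707},1572 \right)} = 2538381 - 936 = 2537445$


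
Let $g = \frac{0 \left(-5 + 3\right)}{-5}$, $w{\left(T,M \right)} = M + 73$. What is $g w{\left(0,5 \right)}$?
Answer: $0$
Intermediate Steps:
$w{\left(T,M \right)} = 73 + M$
$g = 0$ ($g = 0 \left(-2\right) \left(- \frac{1}{5}\right) = 0 \left(- \frac{1}{5}\right) = 0$)
$g w{\left(0,5 \right)} = 0 \left(73 + 5\right) = 0 \cdot 78 = 0$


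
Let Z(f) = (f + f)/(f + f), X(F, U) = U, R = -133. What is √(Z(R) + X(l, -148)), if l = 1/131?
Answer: 7*I*√3 ≈ 12.124*I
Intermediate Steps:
l = 1/131 ≈ 0.0076336
Z(f) = 1 (Z(f) = (2*f)/((2*f)) = (2*f)*(1/(2*f)) = 1)
√(Z(R) + X(l, -148)) = √(1 - 148) = √(-147) = 7*I*√3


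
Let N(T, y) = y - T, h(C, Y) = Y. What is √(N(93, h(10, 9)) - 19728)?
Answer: 2*I*√4953 ≈ 140.76*I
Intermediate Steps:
√(N(93, h(10, 9)) - 19728) = √((9 - 1*93) - 19728) = √((9 - 93) - 19728) = √(-84 - 19728) = √(-19812) = 2*I*√4953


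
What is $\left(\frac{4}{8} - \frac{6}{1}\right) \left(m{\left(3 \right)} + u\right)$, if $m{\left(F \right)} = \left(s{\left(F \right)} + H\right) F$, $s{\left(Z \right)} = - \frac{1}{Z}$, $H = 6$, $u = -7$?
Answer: $-55$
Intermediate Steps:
$m{\left(F \right)} = F \left(6 - \frac{1}{F}\right)$ ($m{\left(F \right)} = \left(- \frac{1}{F} + 6\right) F = \left(6 - \frac{1}{F}\right) F = F \left(6 - \frac{1}{F}\right)$)
$\left(\frac{4}{8} - \frac{6}{1}\right) \left(m{\left(3 \right)} + u\right) = \left(\frac{4}{8} - \frac{6}{1}\right) \left(\left(-1 + 6 \cdot 3\right) - 7\right) = \left(4 \cdot \frac{1}{8} - 6\right) \left(\left(-1 + 18\right) - 7\right) = \left(\frac{1}{2} - 6\right) \left(17 - 7\right) = \left(- \frac{11}{2}\right) 10 = -55$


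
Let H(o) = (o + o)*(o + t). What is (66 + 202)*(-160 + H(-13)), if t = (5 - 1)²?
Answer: -63784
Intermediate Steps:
t = 16 (t = 4² = 16)
H(o) = 2*o*(16 + o) (H(o) = (o + o)*(o + 16) = (2*o)*(16 + o) = 2*o*(16 + o))
(66 + 202)*(-160 + H(-13)) = (66 + 202)*(-160 + 2*(-13)*(16 - 13)) = 268*(-160 + 2*(-13)*3) = 268*(-160 - 78) = 268*(-238) = -63784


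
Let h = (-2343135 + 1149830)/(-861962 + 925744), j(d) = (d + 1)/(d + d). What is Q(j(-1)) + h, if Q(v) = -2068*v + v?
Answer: -1193305/63782 ≈ -18.709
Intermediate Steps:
j(d) = (1 + d)/(2*d) (j(d) = (1 + d)/((2*d)) = (1 + d)*(1/(2*d)) = (1 + d)/(2*d))
Q(v) = -2067*v
h = -1193305/63782 ≈ -18.709
Q(j(-1)) + h = -2067*(1 - 1)/(2*(-1)) - 1193305/63782 = -2067*(-1)*0/2 - 1193305/63782 = -2067*0 - 1193305/63782 = 0 - 1193305/63782 = -1193305/63782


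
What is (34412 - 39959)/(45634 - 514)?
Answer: -1849/15040 ≈ -0.12294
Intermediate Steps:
(34412 - 39959)/(45634 - 514) = -5547/45120 = -5547*1/45120 = -1849/15040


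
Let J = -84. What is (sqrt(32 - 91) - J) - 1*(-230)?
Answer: 314 + I*sqrt(59) ≈ 314.0 + 7.6811*I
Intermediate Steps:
(sqrt(32 - 91) - J) - 1*(-230) = (sqrt(32 - 91) - 1*(-84)) - 1*(-230) = (sqrt(-59) + 84) + 230 = (I*sqrt(59) + 84) + 230 = (84 + I*sqrt(59)) + 230 = 314 + I*sqrt(59)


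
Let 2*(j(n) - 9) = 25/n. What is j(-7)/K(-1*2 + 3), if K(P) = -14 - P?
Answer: -101/210 ≈ -0.48095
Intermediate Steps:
j(n) = 9 + 25/(2*n) (j(n) = 9 + (25/n)/2 = 9 + 25/(2*n))
j(-7)/K(-1*2 + 3) = (9 + (25/2)/(-7))/(-14 - (-1*2 + 3)) = (9 + (25/2)*(-⅐))/(-14 - (-2 + 3)) = (9 - 25/14)/(-14 - 1*1) = 101/(14*(-14 - 1)) = (101/14)/(-15) = (101/14)*(-1/15) = -101/210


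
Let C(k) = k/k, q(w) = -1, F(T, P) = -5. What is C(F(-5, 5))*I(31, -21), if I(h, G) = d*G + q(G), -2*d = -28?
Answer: -295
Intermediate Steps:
d = 14 (d = -½*(-28) = 14)
C(k) = 1
I(h, G) = -1 + 14*G (I(h, G) = 14*G - 1 = -1 + 14*G)
C(F(-5, 5))*I(31, -21) = 1*(-1 + 14*(-21)) = 1*(-1 - 294) = 1*(-295) = -295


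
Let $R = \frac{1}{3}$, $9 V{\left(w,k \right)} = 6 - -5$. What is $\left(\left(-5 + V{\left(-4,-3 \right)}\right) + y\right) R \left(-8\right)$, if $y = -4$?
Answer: $\frac{560}{27} \approx 20.741$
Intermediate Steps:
$V{\left(w,k \right)} = \frac{11}{9}$ ($V{\left(w,k \right)} = \frac{6 - -5}{9} = \frac{6 + 5}{9} = \frac{1}{9} \cdot 11 = \frac{11}{9}$)
$R = \frac{1}{3} \approx 0.33333$
$\left(\left(-5 + V{\left(-4,-3 \right)}\right) + y\right) R \left(-8\right) = \left(\left(-5 + \frac{11}{9}\right) - 4\right) \frac{1}{3} \left(-8\right) = \left(- \frac{34}{9} - 4\right) \frac{1}{3} \left(-8\right) = \left(- \frac{70}{9}\right) \frac{1}{3} \left(-8\right) = \left(- \frac{70}{27}\right) \left(-8\right) = \frac{560}{27}$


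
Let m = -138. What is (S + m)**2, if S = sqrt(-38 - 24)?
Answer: (138 - I*sqrt(62))**2 ≈ 18982.0 - 2173.2*I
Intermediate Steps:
S = I*sqrt(62) (S = sqrt(-62) = I*sqrt(62) ≈ 7.874*I)
(S + m)**2 = (I*sqrt(62) - 138)**2 = (-138 + I*sqrt(62))**2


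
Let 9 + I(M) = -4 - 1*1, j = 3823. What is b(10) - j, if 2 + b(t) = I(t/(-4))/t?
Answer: -19132/5 ≈ -3826.4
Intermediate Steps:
I(M) = -14 (I(M) = -9 + (-4 - 1*1) = -9 + (-4 - 1) = -9 - 5 = -14)
b(t) = -2 - 14/t
b(10) - j = (-2 - 14/10) - 1*3823 = (-2 - 14*⅒) - 3823 = (-2 - 7/5) - 3823 = -17/5 - 3823 = -19132/5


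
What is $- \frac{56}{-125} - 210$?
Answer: $- \frac{26194}{125} \approx -209.55$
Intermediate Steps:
$- \frac{56}{-125} - 210 = \left(-56\right) \left(- \frac{1}{125}\right) - 210 = \frac{56}{125} - 210 = - \frac{26194}{125}$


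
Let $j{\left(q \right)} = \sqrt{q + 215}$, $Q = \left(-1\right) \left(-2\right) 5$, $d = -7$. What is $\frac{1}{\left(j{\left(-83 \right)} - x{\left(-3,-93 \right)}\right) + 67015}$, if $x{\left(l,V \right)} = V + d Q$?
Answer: $\frac{33589}{2256441776} - \frac{\sqrt{33}}{2256441776} \approx 1.4883 \cdot 10^{-5}$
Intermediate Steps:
$Q = 10$ ($Q = 2 \cdot 5 = 10$)
$j{\left(q \right)} = \sqrt{215 + q}$
$x{\left(l,V \right)} = -70 + V$ ($x{\left(l,V \right)} = V - 70 = -70 + V$)
$\frac{1}{\left(j{\left(-83 \right)} - x{\left(-3,-93 \right)}\right) + 67015} = \frac{1}{\left(\sqrt{215 - 83} - \left(-70 - 93\right)\right) + 67015} = \frac{1}{\left(\sqrt{132} - -163\right) + 67015} = \frac{1}{\left(2 \sqrt{33} + 163\right) + 67015} = \frac{1}{\left(163 + 2 \sqrt{33}\right) + 67015} = \frac{1}{67178 + 2 \sqrt{33}}$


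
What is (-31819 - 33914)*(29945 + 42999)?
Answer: -4794827952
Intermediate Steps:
(-31819 - 33914)*(29945 + 42999) = -65733*72944 = -4794827952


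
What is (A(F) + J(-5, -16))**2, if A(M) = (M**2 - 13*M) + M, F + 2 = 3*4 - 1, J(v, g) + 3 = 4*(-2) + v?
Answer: 1849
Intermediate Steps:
J(v, g) = -11 + v (J(v, g) = -3 + (4*(-2) + v) = -3 + (-8 + v) = -11 + v)
F = 9 (F = -2 + (3*4 - 1) = -2 + (12 - 1) = -2 + 11 = 9)
A(M) = M**2 - 12*M
(A(F) + J(-5, -16))**2 = (9*(-12 + 9) + (-11 - 5))**2 = (9*(-3) - 16)**2 = (-27 - 16)**2 = (-43)**2 = 1849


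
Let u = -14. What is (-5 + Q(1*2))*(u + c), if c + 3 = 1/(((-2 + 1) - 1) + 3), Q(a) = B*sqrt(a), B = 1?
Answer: 80 - 16*sqrt(2) ≈ 57.373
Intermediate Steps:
Q(a) = sqrt(a) (Q(a) = 1*sqrt(a) = sqrt(a))
c = -2 (c = -3 + 1/(((-2 + 1) - 1) + 3) = -3 + 1/((-1 - 1) + 3) = -3 + 1/(-2 + 3) = -3 + 1/1 = -3 + 1 = -2)
(-5 + Q(1*2))*(u + c) = (-5 + sqrt(1*2))*(-14 - 2) = (-5 + sqrt(2))*(-16) = 80 - 16*sqrt(2)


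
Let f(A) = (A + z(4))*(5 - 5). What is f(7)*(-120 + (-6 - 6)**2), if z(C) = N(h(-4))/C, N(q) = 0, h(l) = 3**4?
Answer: 0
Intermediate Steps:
h(l) = 81
z(C) = 0 (z(C) = 0/C = 0)
f(A) = 0 (f(A) = (A + 0)*(5 - 5) = A*0 = 0)
f(7)*(-120 + (-6 - 6)**2) = 0*(-120 + (-6 - 6)**2) = 0*(-120 + (-12)**2) = 0*(-120 + 144) = 0*24 = 0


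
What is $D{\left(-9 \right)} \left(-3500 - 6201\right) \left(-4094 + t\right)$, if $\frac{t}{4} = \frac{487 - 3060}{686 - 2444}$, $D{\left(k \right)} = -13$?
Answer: $- \frac{453184543240}{879} \approx -5.1557 \cdot 10^{8}$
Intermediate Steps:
$t = \frac{5146}{879}$ ($t = 4 \frac{487 - 3060}{686 - 2444} = 4 \left(- \frac{2573}{-1758}\right) = 4 \left(\left(-2573\right) \left(- \frac{1}{1758}\right)\right) = 4 \cdot \frac{2573}{1758} = \frac{5146}{879} \approx 5.8544$)
$D{\left(-9 \right)} \left(-3500 - 6201\right) \left(-4094 + t\right) = - 13 \left(-3500 - 6201\right) \left(-4094 + \frac{5146}{879}\right) = - 13 \left(\left(-9701\right) \left(- \frac{3593480}{879}\right)\right) = \left(-13\right) \frac{34860349480}{879} = - \frac{453184543240}{879}$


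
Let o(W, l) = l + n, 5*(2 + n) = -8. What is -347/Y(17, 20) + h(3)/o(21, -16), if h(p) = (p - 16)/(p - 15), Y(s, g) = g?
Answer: -102343/5880 ≈ -17.405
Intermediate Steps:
n = -18/5 (n = -2 + (1/5)*(-8) = -2 - 8/5 = -18/5 ≈ -3.6000)
o(W, l) = -18/5 + l (o(W, l) = l - 18/5 = -18/5 + l)
h(p) = (-16 + p)/(-15 + p)
-347/Y(17, 20) + h(3)/o(21, -16) = -347/20 + ((-16 + 3)/(-15 + 3))/(-18/5 - 16) = -347*1/20 + (-13/(-12))/(-98/5) = -347/20 - 1/12*(-13)*(-5/98) = -347/20 + (13/12)*(-5/98) = -347/20 - 65/1176 = -102343/5880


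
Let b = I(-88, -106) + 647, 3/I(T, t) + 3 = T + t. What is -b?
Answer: -127456/197 ≈ -646.98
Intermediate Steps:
I(T, t) = 3/(-3 + T + t) (I(T, t) = 3/(-3 + (T + t)) = 3/(-3 + T + t))
b = 127456/197 (b = 3/(-3 - 88 - 106) + 647 = 3/(-197) + 647 = 3*(-1/197) + 647 = -3/197 + 647 = 127456/197 ≈ 646.98)
-b = -1*127456/197 = -127456/197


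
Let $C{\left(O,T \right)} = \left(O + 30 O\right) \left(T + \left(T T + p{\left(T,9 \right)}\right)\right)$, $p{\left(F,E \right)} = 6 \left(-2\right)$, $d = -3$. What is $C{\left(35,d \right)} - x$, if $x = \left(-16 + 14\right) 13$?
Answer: $-6484$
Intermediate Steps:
$p{\left(F,E \right)} = -12$
$x = -26$ ($x = \left(-2\right) 13 = -26$)
$C{\left(O,T \right)} = 31 O \left(-12 + T + T^{2}\right)$ ($C{\left(O,T \right)} = \left(O + 30 O\right) \left(T + \left(T T - 12\right)\right) = 31 O \left(T + \left(T^{2} - 12\right)\right) = 31 O \left(T + \left(-12 + T^{2}\right)\right) = 31 O \left(-12 + T + T^{2}\right)$)
$C{\left(35,d \right)} - x = 31 \cdot 35 \left(-12 - 3 + \left(-3\right)^{2}\right) - -26 = 31 \cdot 35 \left(-12 - 3 + 9\right) + 26 = 31 \cdot 35 \left(-6\right) + 26 = -6510 + 26 = -6484$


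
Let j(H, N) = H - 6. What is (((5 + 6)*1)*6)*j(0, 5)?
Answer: -396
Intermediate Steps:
j(H, N) = -6 + H
(((5 + 6)*1)*6)*j(0, 5) = (((5 + 6)*1)*6)*(-6 + 0) = ((11*1)*6)*(-6) = (11*6)*(-6) = 66*(-6) = -396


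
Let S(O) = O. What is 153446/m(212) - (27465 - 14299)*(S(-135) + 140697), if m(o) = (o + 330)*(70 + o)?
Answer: -141429555896501/76422 ≈ -1.8506e+9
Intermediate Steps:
m(o) = (70 + o)*(330 + o) (m(o) = (330 + o)*(70 + o) = (70 + o)*(330 + o))
153446/m(212) - (27465 - 14299)*(S(-135) + 140697) = 153446/(23100 + 212² + 400*212) - (27465 - 14299)*(-135 + 140697) = 153446/(23100 + 44944 + 84800) - 13166*140562 = 153446/152844 - 1*1850639292 = 153446*(1/152844) - 1850639292 = 76723/76422 - 1850639292 = -141429555896501/76422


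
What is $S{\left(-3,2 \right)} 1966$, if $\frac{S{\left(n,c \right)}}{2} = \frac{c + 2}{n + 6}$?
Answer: $\frac{15728}{3} \approx 5242.7$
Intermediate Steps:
$S{\left(n,c \right)} = \frac{2 \left(2 + c\right)}{6 + n}$ ($S{\left(n,c \right)} = 2 \frac{c + 2}{n + 6} = 2 \frac{2 + c}{6 + n} = \frac{2 \left(2 + c\right)}{6 + n}$)
$S{\left(-3,2 \right)} 1966 = \frac{2 \left(2 + 2\right)}{6 - 3} \cdot 1966 = 2 \cdot \frac{1}{3} \cdot 4 \cdot 1966 = \frac{8}{3} \cdot 1966 = \frac{15728}{3}$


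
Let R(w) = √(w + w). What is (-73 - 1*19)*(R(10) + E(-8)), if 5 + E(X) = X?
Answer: 1196 - 184*√5 ≈ 784.56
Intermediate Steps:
E(X) = -5 + X
R(w) = √2*√w (R(w) = √(2*w) = √2*√w)
(-73 - 1*19)*(R(10) + E(-8)) = (-73 - 1*19)*(√2*√10 + (-5 - 8)) = (-73 - 19)*(2*√5 - 13) = -92*(-13 + 2*√5) = 1196 - 184*√5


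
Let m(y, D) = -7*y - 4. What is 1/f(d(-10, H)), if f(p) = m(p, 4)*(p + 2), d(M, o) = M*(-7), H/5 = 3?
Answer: -1/35568 ≈ -2.8115e-5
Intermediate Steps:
H = 15 (H = 5*3 = 15)
m(y, D) = -4 - 7*y
d(M, o) = -7*M
f(p) = (-4 - 7*p)*(2 + p) (f(p) = (-4 - 7*p)*(p + 2) = (-4 - 7*p)*(2 + p))
1/f(d(-10, H)) = 1/(-(2 - 7*(-10))*(4 + 7*(-7*(-10)))) = 1/(-(2 + 70)*(4 + 7*70)) = 1/(-1*72*(4 + 490)) = 1/(-1*72*494) = 1/(-35568) = -1/35568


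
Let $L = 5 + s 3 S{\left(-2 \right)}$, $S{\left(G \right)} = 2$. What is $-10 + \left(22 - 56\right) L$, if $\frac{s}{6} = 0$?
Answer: $-180$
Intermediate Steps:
$s = 0$ ($s = 6 \cdot 0 = 0$)
$L = 5$ ($L = 5 + 0 \cdot 3 \cdot 2 = 5 + 0 \cdot 2 = 5 + 0 = 5$)
$-10 + \left(22 - 56\right) L = -10 + \left(22 - 56\right) 5 = -10 - 170 = -180$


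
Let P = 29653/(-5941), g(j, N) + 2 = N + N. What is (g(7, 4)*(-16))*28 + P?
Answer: -1230697/457 ≈ -2693.0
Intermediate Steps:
g(j, N) = -2 + 2*N (g(j, N) = -2 + (N + N) = -2 + 2*N)
P = -2281/457 (P = 29653*(-1/5941) = -2281/457 ≈ -4.9912)
(g(7, 4)*(-16))*28 + P = ((-2 + 2*4)*(-16))*28 - 2281/457 = ((-2 + 8)*(-16))*28 - 2281/457 = (6*(-16))*28 - 2281/457 = -96*28 - 2281/457 = -2688 - 2281/457 = -1230697/457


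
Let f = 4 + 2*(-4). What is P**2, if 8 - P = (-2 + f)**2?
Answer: 784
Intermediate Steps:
f = -4 (f = 4 - 8 = -4)
P = -28 (P = 8 - (-2 - 4)**2 = 8 - 1*(-6)**2 = 8 - 1*36 = 8 - 36 = -28)
P**2 = (-28)**2 = 784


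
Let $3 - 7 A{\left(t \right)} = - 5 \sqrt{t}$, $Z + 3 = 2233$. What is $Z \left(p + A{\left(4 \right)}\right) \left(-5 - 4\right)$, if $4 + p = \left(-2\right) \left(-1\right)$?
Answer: $\frac{20070}{7} \approx 2867.1$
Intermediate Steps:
$Z = 2230$ ($Z = -3 + 2233 = 2230$)
$A{\left(t \right)} = \frac{3}{7} + \frac{5 \sqrt{t}}{7}$ ($A{\left(t \right)} = \frac{3}{7} - \frac{\left(-5\right) \sqrt{t}}{7} = \frac{3}{7} + \frac{5 \sqrt{t}}{7}$)
$p = -2$ ($p = -4 - -2 = -4 + 2 = -2$)
$Z \left(p + A{\left(4 \right)}\right) \left(-5 - 4\right) = 2230 \left(-2 + \left(\frac{3}{7} + \frac{5 \sqrt{4}}{7}\right)\right) \left(-5 - 4\right) = 2230 \left(-2 + \left(\frac{3}{7} + \frac{5}{7} \cdot 2\right)\right) \left(-9\right) = 2230 \left(-2 + \left(\frac{3}{7} + \frac{10}{7}\right)\right) \left(-9\right) = 2230 \left(-2 + \frac{13}{7}\right) \left(-9\right) = 2230 \left(\left(- \frac{1}{7}\right) \left(-9\right)\right) = 2230 \cdot \frac{9}{7} = \frac{20070}{7}$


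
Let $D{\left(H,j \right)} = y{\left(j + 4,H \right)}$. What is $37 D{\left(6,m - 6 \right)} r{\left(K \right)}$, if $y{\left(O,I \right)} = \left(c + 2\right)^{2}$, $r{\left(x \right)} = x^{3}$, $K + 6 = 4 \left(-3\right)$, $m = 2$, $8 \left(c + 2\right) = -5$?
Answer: $- \frac{674325}{8} \approx -84291.0$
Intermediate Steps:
$c = - \frac{21}{8}$ ($c = -2 + \frac{1}{8} \left(-5\right) = -2 - \frac{5}{8} = - \frac{21}{8} \approx -2.625$)
$K = -18$ ($K = -6 + 4 \left(-3\right) = -6 - 12 = -18$)
$y{\left(O,I \right)} = \frac{25}{64}$ ($y{\left(O,I \right)} = \left(- \frac{21}{8} + 2\right)^{2} = \left(- \frac{5}{8}\right)^{2} = \frac{25}{64}$)
$D{\left(H,j \right)} = \frac{25}{64}$
$37 D{\left(6,m - 6 \right)} r{\left(K \right)} = 37 \cdot \frac{25}{64} \left(-18\right)^{3} = \frac{925}{64} \left(-5832\right) = - \frac{674325}{8}$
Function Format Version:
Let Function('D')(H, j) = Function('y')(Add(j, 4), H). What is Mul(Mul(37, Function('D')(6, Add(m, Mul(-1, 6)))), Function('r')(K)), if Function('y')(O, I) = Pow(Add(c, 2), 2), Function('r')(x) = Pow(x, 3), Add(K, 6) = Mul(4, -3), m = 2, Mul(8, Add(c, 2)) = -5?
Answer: Rational(-674325, 8) ≈ -84291.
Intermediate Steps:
c = Rational(-21, 8) (c = Add(-2, Mul(Rational(1, 8), -5)) = Add(-2, Rational(-5, 8)) = Rational(-21, 8) ≈ -2.6250)
K = -18 (K = Add(-6, Mul(4, -3)) = Add(-6, -12) = -18)
Function('y')(O, I) = Rational(25, 64) (Function('y')(O, I) = Pow(Add(Rational(-21, 8), 2), 2) = Pow(Rational(-5, 8), 2) = Rational(25, 64))
Function('D')(H, j) = Rational(25, 64)
Mul(Mul(37, Function('D')(6, Add(m, Mul(-1, 6)))), Function('r')(K)) = Mul(Mul(37, Rational(25, 64)), Pow(-18, 3)) = Mul(Rational(925, 64), -5832) = Rational(-674325, 8)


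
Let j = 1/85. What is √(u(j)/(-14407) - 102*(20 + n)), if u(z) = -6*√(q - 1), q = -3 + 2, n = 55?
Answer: √(-1587846614850 + 86442*I*√2)/14407 ≈ 3.3669e-6 + 87.464*I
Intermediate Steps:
j = 1/85 ≈ 0.011765
q = -1
u(z) = -6*I*√2 (u(z) = -6*√(-1 - 1) = -6*I*√2)
√(u(j)/(-14407) - 102*(20 + n)) = √(-6*I*√2/(-14407) - 102*(20 + 55)) = √(-6*I*√2*(-1/14407) - 102*75) = √(6*I*√2/14407 - 7650) = √(-7650 + 6*I*√2/14407)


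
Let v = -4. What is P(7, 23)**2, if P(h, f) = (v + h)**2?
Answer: 81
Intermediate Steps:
P(h, f) = (-4 + h)**2
P(7, 23)**2 = ((-4 + 7)**2)**2 = (3**2)**2 = 9**2 = 81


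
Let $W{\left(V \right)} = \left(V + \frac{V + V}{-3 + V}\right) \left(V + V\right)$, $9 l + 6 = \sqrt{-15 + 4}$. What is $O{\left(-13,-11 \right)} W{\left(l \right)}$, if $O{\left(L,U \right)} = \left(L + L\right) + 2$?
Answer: $\frac{16 \left(- 243 i - 205 \sqrt{11}\right)}{27 \left(\sqrt{11} + 33 i\right)} \approx -5.5348 + 11.653 i$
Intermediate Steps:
$O{\left(L,U \right)} = 2 + 2 L$ ($O{\left(L,U \right)} = 2 L + 2 = 2 + 2 L$)
$l = - \frac{2}{3} + \frac{i \sqrt{11}}{9}$ ($l = - \frac{2}{3} + \frac{\sqrt{-15 + 4}}{9} = - \frac{2}{3} + \frac{\sqrt{-11}}{9} = - \frac{2}{3} + \frac{i \sqrt{11}}{9} \approx -0.66667 + 0.36851 i$)
$W{\left(V \right)} = 2 V \left(V + \frac{2 V}{-3 + V}\right)$ ($W{\left(V \right)} = \left(V + \frac{2 V}{-3 + V}\right) 2 V = 2 V \left(V + \frac{2 V}{-3 + V}\right)$)
$O{\left(-13,-11 \right)} W{\left(l \right)} = \left(2 + 2 \left(-13\right)\right) \frac{2 \left(- \frac{2}{3} + \frac{i \sqrt{11}}{9}\right)^{2} \left(-1 - \left(\frac{2}{3} - \frac{i \sqrt{11}}{9}\right)\right)}{-3 - \left(\frac{2}{3} - \frac{i \sqrt{11}}{9}\right)} = \left(2 - 26\right) \frac{2 \left(- \frac{2}{3} + \frac{i \sqrt{11}}{9}\right)^{2} \left(- \frac{5}{3} + \frac{i \sqrt{11}}{9}\right)}{- \frac{11}{3} + \frac{i \sqrt{11}}{9}} = - 24 \frac{2 \left(- \frac{2}{3} + \frac{i \sqrt{11}}{9}\right)^{2} \left(- \frac{5}{3} + \frac{i \sqrt{11}}{9}\right)}{- \frac{11}{3} + \frac{i \sqrt{11}}{9}} = - \frac{48 \left(- \frac{2}{3} + \frac{i \sqrt{11}}{9}\right)^{2} \left(- \frac{5}{3} + \frac{i \sqrt{11}}{9}\right)}{- \frac{11}{3} + \frac{i \sqrt{11}}{9}}$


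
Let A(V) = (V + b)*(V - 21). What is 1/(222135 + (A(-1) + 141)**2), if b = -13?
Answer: 1/423736 ≈ 2.3600e-6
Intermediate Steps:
A(V) = (-21 + V)*(-13 + V) (A(V) = (V - 13)*(V - 21) = (-13 + V)*(-21 + V) = (-21 + V)*(-13 + V))
1/(222135 + (A(-1) + 141)**2) = 1/(222135 + ((273 + (-1)**2 - 34*(-1)) + 141)**2) = 1/(222135 + ((273 + 1 + 34) + 141)**2) = 1/(222135 + (308 + 141)**2) = 1/(222135 + 449**2) = 1/(222135 + 201601) = 1/423736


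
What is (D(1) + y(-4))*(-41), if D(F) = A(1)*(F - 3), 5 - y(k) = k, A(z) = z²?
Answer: -287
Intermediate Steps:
y(k) = 5 - k
D(F) = -3 + F (D(F) = 1²*(F - 3) = 1*(-3 + F) = -3 + F)
(D(1) + y(-4))*(-41) = ((-3 + 1) + (5 - 1*(-4)))*(-41) = (-2 + (5 + 4))*(-41) = (-2 + 9)*(-41) = 7*(-41) = -287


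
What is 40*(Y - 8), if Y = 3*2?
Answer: -80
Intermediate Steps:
Y = 6
40*(Y - 8) = 40*(6 - 8) = 40*(-2) = -80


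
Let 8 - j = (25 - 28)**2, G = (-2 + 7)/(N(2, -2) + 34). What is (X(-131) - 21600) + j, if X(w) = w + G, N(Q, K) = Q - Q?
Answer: -738883/34 ≈ -21732.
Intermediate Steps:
N(Q, K) = 0
G = 5/34 (G = (-2 + 7)/(0 + 34) = 5/34 ≈ 0.14706)
j = -1 (j = 8 - (25 - 28)**2 = 8 - 1*(-3)**2 = 8 - 1*9 = 8 - 9 = -1)
X(w) = 5/34 + w (X(w) = w + 5/34 = 5/34 + w)
(X(-131) - 21600) + j = ((5/34 - 131) - 21600) - 1 = (-4449/34 - 21600) - 1 = -738849/34 - 1 = -738883/34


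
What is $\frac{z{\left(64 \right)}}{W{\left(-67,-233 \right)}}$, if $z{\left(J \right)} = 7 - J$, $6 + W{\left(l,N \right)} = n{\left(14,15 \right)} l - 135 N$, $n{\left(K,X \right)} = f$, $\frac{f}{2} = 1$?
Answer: $- \frac{57}{31315} \approx -0.0018202$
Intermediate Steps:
$f = 2$ ($f = 2 \cdot 1 = 2$)
$n{\left(K,X \right)} = 2$
$W{\left(l,N \right)} = -6 - 135 N + 2 l$ ($W{\left(l,N \right)} = -6 - \left(- 2 l + 135 N\right) = -6 - 135 N + 2 l$)
$\frac{z{\left(64 \right)}}{W{\left(-67,-233 \right)}} = \frac{7 - 64}{-6 - -31455 + 2 \left(-67\right)} = \frac{7 - 64}{-6 + 31455 - 134} = - \frac{57}{31315}$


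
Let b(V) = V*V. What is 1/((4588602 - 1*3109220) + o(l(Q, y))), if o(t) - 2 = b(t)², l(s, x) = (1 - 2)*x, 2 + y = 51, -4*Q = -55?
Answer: 1/7244185 ≈ 1.3804e-7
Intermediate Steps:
Q = 55/4 (Q = -¼*(-55) = 55/4 ≈ 13.750)
y = 49 (y = -2 + 51 = 49)
b(V) = V²
l(s, x) = -x
o(t) = 2 + t⁴ (o(t) = 2 + (t²)² = 2 + t⁴)
1/((4588602 - 1*3109220) + o(l(Q, y))) = 1/((4588602 - 1*3109220) + (2 + (-1*49)⁴)) = 1/((4588602 - 3109220) + (2 + (-49)⁴)) = 1/(1479382 + (2 + 5764801)) = 1/(1479382 + 5764803) = 1/7244185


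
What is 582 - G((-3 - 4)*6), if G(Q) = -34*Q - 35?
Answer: -811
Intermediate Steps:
G(Q) = -35 - 34*Q
582 - G((-3 - 4)*6) = 582 - (-35 - 34*(-3 - 4)*6) = 582 - (-35 - (-238)*6) = 582 - (-35 - 34*(-42)) = 582 - (-35 + 1428) = 582 - 1*1393 = 582 - 1393 = -811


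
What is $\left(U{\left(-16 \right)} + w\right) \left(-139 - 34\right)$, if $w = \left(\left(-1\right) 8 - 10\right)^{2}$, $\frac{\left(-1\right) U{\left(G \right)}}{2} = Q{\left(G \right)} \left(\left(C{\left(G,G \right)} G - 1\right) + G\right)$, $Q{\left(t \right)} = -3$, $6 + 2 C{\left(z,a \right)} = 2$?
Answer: $-71622$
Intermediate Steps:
$C{\left(z,a \right)} = -2$ ($C{\left(z,a \right)} = -3 + \frac{1}{2} \cdot 2 = -3 + 1 = -2$)
$U{\left(G \right)} = -6 - 6 G$ ($U{\left(G \right)} = - 2 \left(- 3 \left(\left(- 2 G - 1\right) + G\right)\right) = - 2 \left(- 3 \left(\left(-1 - 2 G\right) + G\right)\right) = - 2 \left(- 3 \left(-1 - G\right)\right) = - 2 \left(3 + 3 G\right) = -6 - 6 G$)
$w = 324$ ($w = \left(-8 - 10\right)^{2} = \left(-18\right)^{2} = 324$)
$\left(U{\left(-16 \right)} + w\right) \left(-139 - 34\right) = \left(\left(-6 - -96\right) + 324\right) \left(-139 - 34\right) = \left(\left(-6 + 96\right) + 324\right) \left(-173\right) = \left(90 + 324\right) \left(-173\right) = 414 \left(-173\right) = -71622$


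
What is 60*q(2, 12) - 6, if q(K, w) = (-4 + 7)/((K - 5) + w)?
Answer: 14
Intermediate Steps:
q(K, w) = 3/(-5 + K + w) (q(K, w) = 3/((-5 + K) + w) = 3/(-5 + K + w))
60*q(2, 12) - 6 = 60*(3/(-5 + 2 + 12)) - 6 = 60*(3/9) - 6 = 60*(3*(⅑)) - 6 = 60*(⅓) - 6 = 20 - 6 = 14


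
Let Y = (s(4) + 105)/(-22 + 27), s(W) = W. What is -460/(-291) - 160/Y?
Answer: -182660/31719 ≈ -5.7587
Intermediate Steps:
Y = 109/5 (Y = (4 + 105)/(-22 + 27) = 109/5 ≈ 21.800)
-460/(-291) - 160/Y = -460/(-291) - 160/109/5 = -460*(-1/291) - 160*5/109 = 460/291 - 800/109 = -182660/31719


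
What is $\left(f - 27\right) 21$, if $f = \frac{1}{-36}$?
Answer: $- \frac{6811}{12} \approx -567.58$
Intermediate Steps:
$f = - \frac{1}{36} \approx -0.027778$
$\left(f - 27\right) 21 = \left(- \frac{1}{36} - 27\right) 21 = \left(- \frac{973}{36}\right) 21 = - \frac{6811}{12}$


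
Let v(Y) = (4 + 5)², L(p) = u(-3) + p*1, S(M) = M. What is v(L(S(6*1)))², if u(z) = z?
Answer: 6561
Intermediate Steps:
L(p) = -3 + p (L(p) = -3 + p*1 = -3 + p)
v(Y) = 81 (v(Y) = 9² = 81)
v(L(S(6*1)))² = 81² = 6561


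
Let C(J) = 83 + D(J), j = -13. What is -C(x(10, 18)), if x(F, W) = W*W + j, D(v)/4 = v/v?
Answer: -87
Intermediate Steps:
D(v) = 4 (D(v) = 4*(v/v) = 4*1 = 4)
x(F, W) = -13 + W² (x(F, W) = W*W - 13 = W² - 13 = -13 + W²)
C(J) = 87 (C(J) = 83 + 4 = 87)
-C(x(10, 18)) = -1*87 = -87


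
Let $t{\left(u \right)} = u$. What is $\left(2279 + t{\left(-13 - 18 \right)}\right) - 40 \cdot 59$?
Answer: $-112$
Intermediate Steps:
$\left(2279 + t{\left(-13 - 18 \right)}\right) - 40 \cdot 59 = \left(2279 - 31\right) - 40 \cdot 59 = \left(2279 - 31\right) - 2360 = 2248 - 2360 = -112$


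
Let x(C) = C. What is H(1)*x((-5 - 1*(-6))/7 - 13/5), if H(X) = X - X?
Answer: 0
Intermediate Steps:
H(X) = 0
H(1)*x((-5 - 1*(-6))/7 - 13/5) = 0*((-5 - 1*(-6))/7 - 13/5) = 0*((-5 + 6)*(⅐) - 13*⅕) = 0*(1*(⅐) - 13/5) = 0*(⅐ - 13/5) = 0*(-86/35) = 0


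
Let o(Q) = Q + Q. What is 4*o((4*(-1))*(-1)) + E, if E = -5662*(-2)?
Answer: 11356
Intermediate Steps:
o(Q) = 2*Q
E = 11324
4*o((4*(-1))*(-1)) + E = 4*(2*((4*(-1))*(-1))) + 11324 = 4*(2*(-4*(-1))) + 11324 = 4*(2*4) + 11324 = 4*8 + 11324 = 32 + 11324 = 11356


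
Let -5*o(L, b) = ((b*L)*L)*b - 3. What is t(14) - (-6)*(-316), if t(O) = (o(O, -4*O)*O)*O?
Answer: -120481468/5 ≈ -2.4096e+7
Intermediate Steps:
o(L, b) = ⅗ - L²*b²/5 (o(L, b) = -(((b*L)*L)*b - 3)/5 = -(((L*b)*L)*b - 3)/5 = -((b*L²)*b - 3)/5 = -(L²*b² - 3)/5 = -(-3 + L²*b²)/5 = ⅗ - L²*b²/5)
t(O) = O²*(⅗ - 16*O⁴/5) (t(O) = ((⅗ - O²*(-4*O)²/5)*O)*O = ((⅗ - O²*16*O²/5)*O)*O = ((⅗ - 16*O⁴/5)*O)*O = (O*(⅗ - 16*O⁴/5))*O = O²*(⅗ - 16*O⁴/5))
t(14) - (-6)*(-316) = (⅕)*14²*(3 - 16*14⁴) - (-6)*(-316) = (⅕)*196*(3 - 16*38416) - 1*1896 = (⅕)*196*(3 - 614656) - 1896 = (⅕)*196*(-614653) - 1896 = -120471988/5 - 1896 = -120481468/5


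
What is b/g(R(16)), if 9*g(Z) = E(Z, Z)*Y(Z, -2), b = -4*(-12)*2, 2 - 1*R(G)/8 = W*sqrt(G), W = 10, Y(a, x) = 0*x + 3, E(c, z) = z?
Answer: -18/19 ≈ -0.94737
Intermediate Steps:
Y(a, x) = 3 (Y(a, x) = 0 + 3 = 3)
R(G) = 16 - 80*sqrt(G)
b = 96 (b = 48*2 = 96)
g(Z) = Z/3 (g(Z) = (Z*3)/9 = (3*Z)/9 = Z/3)
b/g(R(16)) = 96/(((16 - 80*sqrt(16))/3)) = 96/(((16 - 80*4)/3)) = 96/(((16 - 320)/3)) = 96/(((1/3)*(-304))) = 96/(-304/3) = 96*(-3/304) = -18/19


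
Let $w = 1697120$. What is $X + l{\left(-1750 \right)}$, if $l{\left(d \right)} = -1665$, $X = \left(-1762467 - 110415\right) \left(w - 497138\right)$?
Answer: $-2247424689789$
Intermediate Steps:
$X = -2247424688124$ ($X = \left(-1762467 - 110415\right) \left(1697120 - 497138\right) = \left(-1872882\right) 1199982 = -2247424688124$)
$X + l{\left(-1750 \right)} = -2247424688124 - 1665 = -2247424689789$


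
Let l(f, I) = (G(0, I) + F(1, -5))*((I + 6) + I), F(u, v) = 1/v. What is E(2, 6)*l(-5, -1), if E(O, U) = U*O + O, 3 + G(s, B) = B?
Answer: -1176/5 ≈ -235.20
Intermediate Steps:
G(s, B) = -3 + B
E(O, U) = O + O*U (E(O, U) = O*U + O = O + O*U)
l(f, I) = (6 + 2*I)*(-16/5 + I) (l(f, I) = ((-3 + I) + 1/(-5))*((I + 6) + I) = ((-3 + I) - ⅕)*((6 + I) + I) = (-16/5 + I)*(6 + 2*I) = (6 + 2*I)*(-16/5 + I))
E(2, 6)*l(-5, -1) = (2*(1 + 6))*(-96/5 + 2*(-1)² - ⅖*(-1)) = (2*7)*(-96/5 + 2*1 + ⅖) = 14*(-96/5 + 2 + ⅖) = 14*(-84/5) = -1176/5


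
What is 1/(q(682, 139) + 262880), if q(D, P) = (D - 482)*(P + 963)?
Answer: 1/483280 ≈ 2.0692e-6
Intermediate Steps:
q(D, P) = (-482 + D)*(963 + P)
1/(q(682, 139) + 262880) = 1/((-464166 - 482*139 + 963*682 + 682*139) + 262880) = 1/((-464166 - 66998 + 656766 + 94798) + 262880) = 1/(220400 + 262880) = 1/483280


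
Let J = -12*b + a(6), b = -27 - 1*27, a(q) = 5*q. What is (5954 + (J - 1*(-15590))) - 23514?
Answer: -1292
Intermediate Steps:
b = -54 (b = -27 - 27 = -54)
J = 678 (J = -12*(-54) + 5*6 = 648 + 30 = 678)
(5954 + (J - 1*(-15590))) - 23514 = (5954 + (678 - 1*(-15590))) - 23514 = (5954 + (678 + 15590)) - 23514 = (5954 + 16268) - 23514 = 22222 - 23514 = -1292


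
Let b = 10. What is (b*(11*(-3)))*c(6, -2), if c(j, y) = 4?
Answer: -1320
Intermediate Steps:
(b*(11*(-3)))*c(6, -2) = (10*(11*(-3)))*4 = (10*(-33))*4 = -330*4 = -1320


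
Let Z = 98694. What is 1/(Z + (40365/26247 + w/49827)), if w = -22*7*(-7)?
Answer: 33533571/3309614552713 ≈ 1.0132e-5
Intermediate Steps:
w = 1078 (w = -154*(-7) = 1078)
1/(Z + (40365/26247 + w/49827)) = 1/(98694 + (40365/26247 + 1078/49827)) = 1/(98694 + (40365*(1/26247) + 1078*(1/49827))) = 1/(98694 + (1035/673 + 1078/49827)) = 1/(98694 + 52296439/33533571) = 1/(3309614552713/33533571) = 33533571/3309614552713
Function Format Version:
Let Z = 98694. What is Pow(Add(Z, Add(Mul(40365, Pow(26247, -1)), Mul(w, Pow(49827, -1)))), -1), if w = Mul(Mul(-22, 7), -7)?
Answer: Rational(33533571, 3309614552713) ≈ 1.0132e-5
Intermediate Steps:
w = 1078 (w = Mul(-154, -7) = 1078)
Pow(Add(Z, Add(Mul(40365, Pow(26247, -1)), Mul(w, Pow(49827, -1)))), -1) = Pow(Add(98694, Add(Mul(40365, Pow(26247, -1)), Mul(1078, Pow(49827, -1)))), -1) = Pow(Add(98694, Add(Mul(40365, Rational(1, 26247)), Mul(1078, Rational(1, 49827)))), -1) = Pow(Add(98694, Add(Rational(1035, 673), Rational(1078, 49827))), -1) = Pow(Add(98694, Rational(52296439, 33533571)), -1) = Pow(Rational(3309614552713, 33533571), -1) = Rational(33533571, 3309614552713)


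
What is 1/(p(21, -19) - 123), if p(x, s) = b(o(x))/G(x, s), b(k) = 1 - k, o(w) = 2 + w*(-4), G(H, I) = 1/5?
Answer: 1/292 ≈ 0.0034247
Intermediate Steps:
G(H, I) = 1/5
o(w) = 2 - 4*w
p(x, s) = -5 + 20*x (p(x, s) = (1 - (2 - 4*x))/(1/5) = (1 + (-2 + 4*x))*5 = (-1 + 4*x)*5 = -5 + 20*x)
1/(p(21, -19) - 123) = 1/((-5 + 20*21) - 123) = 1/((-5 + 420) - 123) = 1/(415 - 123) = 1/292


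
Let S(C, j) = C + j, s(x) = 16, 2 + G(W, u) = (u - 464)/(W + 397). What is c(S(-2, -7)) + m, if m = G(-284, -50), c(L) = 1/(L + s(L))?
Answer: -5067/791 ≈ -6.4058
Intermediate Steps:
G(W, u) = -2 + (-464 + u)/(397 + W) (G(W, u) = -2 + (u - 464)/(W + 397) = -2 + (-464 + u)/(397 + W))
c(L) = 1/(16 + L) (c(L) = 1/(L + 16) = 1/(16 + L))
m = -740/113 (m = (-1258 - 50 - 2*(-284))/(397 - 284) = (-1258 - 50 + 568)/113 = (1/113)*(-740) = -740/113 ≈ -6.5487)
c(S(-2, -7)) + m = 1/(16 + (-2 - 7)) - 740/113 = 1/(16 - 9) - 740/113 = 1/7 - 740/113 = ⅐ - 740/113 = -5067/791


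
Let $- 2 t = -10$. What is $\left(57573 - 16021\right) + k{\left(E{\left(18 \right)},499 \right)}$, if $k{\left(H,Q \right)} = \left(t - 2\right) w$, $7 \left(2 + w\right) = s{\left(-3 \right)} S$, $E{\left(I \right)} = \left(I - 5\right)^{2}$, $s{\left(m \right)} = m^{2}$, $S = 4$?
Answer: $\frac{290930}{7} \approx 41561.0$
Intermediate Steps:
$t = 5$ ($t = \left(- \frac{1}{2}\right) \left(-10\right) = 5$)
$E{\left(I \right)} = \left(-5 + I\right)^{2}$
$w = \frac{22}{7}$ ($w = -2 + \frac{\left(-3\right)^{2} \cdot 4}{7} = -2 + \frac{9 \cdot 4}{7} = -2 + \frac{1}{7} \cdot 36 = -2 + \frac{36}{7} = \frac{22}{7} \approx 3.1429$)
$k{\left(H,Q \right)} = \frac{66}{7}$ ($k{\left(H,Q \right)} = \left(5 - 2\right) \frac{22}{7} = 3 \cdot \frac{22}{7} = \frac{66}{7}$)
$\left(57573 - 16021\right) + k{\left(E{\left(18 \right)},499 \right)} = \left(57573 - 16021\right) + \frac{66}{7} = 41552 + \frac{66}{7} = \frac{290930}{7}$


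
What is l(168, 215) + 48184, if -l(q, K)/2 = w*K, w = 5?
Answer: 46034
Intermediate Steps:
l(q, K) = -10*K
l(168, 215) + 48184 = -10*215 + 48184 = -2150 + 48184 = 46034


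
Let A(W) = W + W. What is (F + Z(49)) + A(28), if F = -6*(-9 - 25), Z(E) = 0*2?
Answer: 260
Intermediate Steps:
Z(E) = 0
A(W) = 2*W
F = 204 (F = -6*(-34) = 204)
(F + Z(49)) + A(28) = (204 + 0) + 2*28 = 204 + 56 = 260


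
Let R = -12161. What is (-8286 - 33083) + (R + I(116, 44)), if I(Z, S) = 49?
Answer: -53481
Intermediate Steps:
(-8286 - 33083) + (R + I(116, 44)) = (-8286 - 33083) + (-12161 + 49) = -41369 - 12112 = -53481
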